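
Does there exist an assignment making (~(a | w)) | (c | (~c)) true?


Search for a satisfying assignment over {a, c, w}.
Try a=False, c=False, w=False: the formula evaluates to True.
A satisfying assignment exists.

Satisfiable.


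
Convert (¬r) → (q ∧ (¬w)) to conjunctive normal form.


Step 1: Rewrite (¬r) → (q ∧ (¬w)) as ¬(¬r) ∨ (q ∧ (¬w)).
Step 2: Distribute ∨ over ∧.
Step 3: Eliminate any double negations (¬¬X = X).

(r ∨ q) ∧ (r ∨ (¬w))


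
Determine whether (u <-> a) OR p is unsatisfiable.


Truth table over {a, p, u}:
a | p | u | φ
-------------
F | F | F | T
T | F | F | F
F | T | F | T
T | T | F | T
F | F | T | F
T | F | T | T
F | T | T | T
T | T | T | T
Satisfying assignment at row 1: a=F, p=F, u=F gives T.

No, it is not a contradiction.


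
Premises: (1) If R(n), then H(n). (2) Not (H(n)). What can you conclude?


Modus tollens: from (P → Q) and ¬Q, infer ¬P.
Q = 'H(n)' is denied; since P → Q, P must also fail.

Not (R(n)).


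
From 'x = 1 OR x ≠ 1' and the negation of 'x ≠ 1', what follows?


Disjunctive syllogism: from (P ∨ Q) and ¬P, infer Q.
One disjunct, 'x ≠ 1', is ruled out; the other must hold.

x = 1


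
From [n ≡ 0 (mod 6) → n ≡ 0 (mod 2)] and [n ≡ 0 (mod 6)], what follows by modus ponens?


Modus ponens: from (P → Q) and P, infer Q.
P = 'n ≡ 0 (mod 6)' is asserted, and P → Q holds, so Q follows.

n ≡ 0 (mod 2).


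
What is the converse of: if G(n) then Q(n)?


The converse of (P → Q) is (Q → P). It is not in general equivalent to the original.
Here P = 'G(n)' and Q = 'Q(n)'.

If Q(n), then G(n).


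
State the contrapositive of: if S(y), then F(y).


The contrapositive of (P → Q) is (¬Q → ¬P); it is logically equivalent to the original.
Here P = 'S(y)' and Q = 'F(y)'.

If not (F(y)), then not (S(y)).


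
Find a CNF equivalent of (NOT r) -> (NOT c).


Step 1: Rewrite (¬r) → (¬c) as ¬(¬r) ∨ (¬c).
Step 2: Eliminate any double negations (¬¬X = X).

r OR (NOT c)


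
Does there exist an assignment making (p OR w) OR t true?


Search for a satisfying assignment over {p, t, w}.
Try p=T, t=F, w=F: the formula evaluates to T.
A satisfying assignment exists.

Satisfiable.


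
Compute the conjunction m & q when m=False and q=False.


Conjunction is true only when both operands are true.
Substitute: m=False, q=False.
False & False evaluates to False.

False


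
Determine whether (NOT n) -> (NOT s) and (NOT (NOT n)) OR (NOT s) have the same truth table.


Compare truth tables:
n | s | φ | ψ
-------------
F | F | T | T
T | F | T | T
F | T | F | F
T | T | T | T
The columns φ and ψ agree on every row.

Yes, they are logically equivalent.


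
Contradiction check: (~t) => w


Truth table over {t, w}:
t | w | φ
---------
False | False | False
True | False | True
False | True | True
True | True | True
Satisfying assignment at row 2: t=True, w=False gives True.

No, it is not a contradiction.


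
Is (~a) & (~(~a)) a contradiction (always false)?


Truth table over {a}:
a | φ
-----
False | False
True | False
Every row is false.

Yes, it is a contradiction.


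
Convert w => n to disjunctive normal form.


Step 1: Rewrite w → n as ¬w ∨ n.

(~w) | n


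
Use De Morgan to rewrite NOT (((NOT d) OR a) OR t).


De Morgan: the negation of a disjunction is the conjunction of the negations.
Distribute NOT across OR, flipping it to AND, and negate each literal.

(d AND (NOT a)) AND (NOT t)


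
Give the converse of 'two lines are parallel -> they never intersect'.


The converse of (P → Q) is (Q → P). It is not in general equivalent to the original.
Here P = 'two lines are parallel' and Q = 'they never intersect'.

If they never intersect, then two lines are parallel.


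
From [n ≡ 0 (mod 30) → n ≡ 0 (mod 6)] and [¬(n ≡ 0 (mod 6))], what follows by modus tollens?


Modus tollens: from (P → Q) and ¬Q, infer ¬P.
Q = 'n ≡ 0 (mod 6)' is denied; since P → Q, P must also fail.

Not (n ≡ 0 (mod 30)).


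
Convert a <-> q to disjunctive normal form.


Step 1: a ↔ q is true exactly when both agree: (a ∧ q) ∨ (¬a ∧ ¬q).

(a AND q) OR ((NOT a) AND (NOT q))


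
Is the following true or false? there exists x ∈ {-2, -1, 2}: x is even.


Evaluate the predicate on each element: -2:T, -1:F, 2:T.
Witness x = -2 satisfies the predicate.

T


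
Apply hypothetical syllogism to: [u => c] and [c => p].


Hypothetical syllogism: from (P → Q) and (Q → R), infer (P → R).
Chain the two implications through the shared middle term 'c'.

u => p


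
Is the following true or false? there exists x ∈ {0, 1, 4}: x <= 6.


Evaluate the predicate on each element: 0:T, 1:T, 4:T.
Witness x = 0 satisfies the predicate.

T


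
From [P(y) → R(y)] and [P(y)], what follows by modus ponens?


Modus ponens: from (P → Q) and P, infer Q.
P = 'P(y)' is asserted, and P → Q holds, so Q follows.

R(y).


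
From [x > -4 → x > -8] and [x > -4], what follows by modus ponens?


Modus ponens: from (P → Q) and P, infer Q.
P = 'x > -4' is asserted, and P → Q holds, so Q follows.

x > -8.


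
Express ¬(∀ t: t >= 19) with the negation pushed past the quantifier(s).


¬(∀ x: φ) = ∃ x: ¬φ, and ¬(∃ x: φ) = ∀ x: ¬φ.
Apply to the universal statement.

∃ t: ¬(t >= 19)


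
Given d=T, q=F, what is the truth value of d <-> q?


Biconditional is true when both operands have the same truth value.
Substitute: d=T, q=F.
T <-> F evaluates to F.

F


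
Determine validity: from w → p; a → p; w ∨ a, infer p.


This matches the form of proof by cases: the conclusion follows in every model of the premises.

Valid.


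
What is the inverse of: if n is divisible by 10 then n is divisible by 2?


The inverse of (P → Q) is (¬P → ¬Q). It is equivalent to the converse, not to the original.
Here P = 'n is divisible by 10' and Q = 'n is divisible by 2'.

If not (n is divisible by 10), then not (n is divisible by 2).


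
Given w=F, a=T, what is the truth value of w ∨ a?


Disjunction is false only when both operands are false.
Substitute: w=F, a=T.
F ∨ T evaluates to T.

T


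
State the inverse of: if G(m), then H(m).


The inverse of (P → Q) is (¬P → ¬Q). It is equivalent to the converse, not to the original.
Here P = 'G(m)' and Q = 'H(m)'.

If not (G(m)), then not (H(m)).


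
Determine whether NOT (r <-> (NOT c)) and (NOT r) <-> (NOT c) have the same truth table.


Compare truth tables:
c | r | φ | ψ
-------------
F | F | T | T
T | F | F | F
F | T | F | F
T | T | T | T
The columns φ and ψ agree on every row.

Yes, they are logically equivalent.


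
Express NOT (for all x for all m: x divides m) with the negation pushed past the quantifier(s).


Negation flips each quantifier (∀↔∃) and negates the inner predicate.
¬(for all x for all m: φ) = there exists x there exists m: ¬φ.

there exists x there exists m: NOT(x divides m)


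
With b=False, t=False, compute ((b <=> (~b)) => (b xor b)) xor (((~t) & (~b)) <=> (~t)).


Substitute b=False, t=False:
~b = True
b <=> (~b) = False <=> True = False
b xor b = False xor False = False
(b <=> (~b)) => (b xor b) = False => False = True
~t = True
~b = True
(~t) & (~b) = True & True = True
~t = True
((~t) & (~b)) <=> (~t) = True <=> True = True
((b <=> (~b)) => (b xor b)) xor (((~t) & (~b)) <=> (~t)) = True xor True = False

False


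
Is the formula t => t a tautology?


Build the truth table over {t}:
t | φ
-----
False | True
True | True
Every row evaluates to true.

Yes, it is a tautology.


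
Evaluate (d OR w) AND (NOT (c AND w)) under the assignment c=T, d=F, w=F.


Substitute c=T, d=F, w=F:
d OR w = F OR F = F
c AND w = T AND F = F
NOT (c AND w) = T
(d OR w) AND (NOT (c AND w)) = F AND T = F

F


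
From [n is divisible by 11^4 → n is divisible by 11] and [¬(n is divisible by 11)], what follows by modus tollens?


Modus tollens: from (P → Q) and ¬Q, infer ¬P.
Q = 'n is divisible by 11' is denied; since P → Q, P must also fail.

Not (n is divisible by 11^4).


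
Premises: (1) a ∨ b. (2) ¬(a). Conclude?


Disjunctive syllogism: from (P ∨ Q) and ¬P, infer Q.
One disjunct, 'a', is ruled out; the other must hold.

b


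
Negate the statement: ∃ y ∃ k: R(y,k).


Negation flips each quantifier (∀↔∃) and negates the inner predicate.
¬(∃ y ∃ k: φ) = ∀ y ∀ k: ¬φ.

∀ y ∀ k: ¬(R(y,k))


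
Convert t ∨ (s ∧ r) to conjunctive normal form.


Step 1: Distribute ∨ over ∧: t ∨ (s ∧ r) = (t ∨ s) ∧ (t ∨ r).

(t ∨ s) ∧ (t ∨ r)


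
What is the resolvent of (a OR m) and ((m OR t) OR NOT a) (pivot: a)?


The clauses contain complementary literals a and NOTa.
Resolution eliminates this pair and disjoins the remaining literals (merging duplicates).

(m OR t)


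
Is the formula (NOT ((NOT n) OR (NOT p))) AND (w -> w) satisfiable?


Search for a satisfying assignment over {n, p, w}.
Try n=T, p=T, w=F: the formula evaluates to T.
A satisfying assignment exists.

Satisfiable.


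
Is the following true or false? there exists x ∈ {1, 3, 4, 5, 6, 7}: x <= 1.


Evaluate the predicate on each element: 1:T, 3:F, 4:F, 5:F, 6:F, 7:F.
Witness x = 1 satisfies the predicate.

T


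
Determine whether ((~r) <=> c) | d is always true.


Build the truth table over {c, d, r}:
c | d | r | φ
-------------
False | False | False | False
True | False | False | True
False | True | False | True
True | True | False | True
False | False | True | True
True | False | True | False
False | True | True | True
True | True | True | True
Counterexample at row 1: with c=False, d=False, r=False, the formula is False.

No, it is not a tautology.


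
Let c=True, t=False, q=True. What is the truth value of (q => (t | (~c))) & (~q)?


Substitute c=True, t=False, q=True:
~c = False
t | (~c) = False | False = False
q => (t | (~c)) = True => False = False
~q = False
(q => (t | (~c))) & (~q) = False & False = False

False


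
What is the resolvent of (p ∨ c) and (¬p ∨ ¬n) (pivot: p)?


The clauses contain complementary literals p and ¬p.
Resolution eliminates this pair and disjoins the remaining literals (merging duplicates).

(c ∨ ¬n)


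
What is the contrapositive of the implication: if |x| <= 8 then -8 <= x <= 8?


The contrapositive of (P → Q) is (¬Q → ¬P); it is logically equivalent to the original.
Here P = '|x| <= 8' and Q = '-8 <= x <= 8'.

If not (-8 <= x <= 8), then not (|x| <= 8).


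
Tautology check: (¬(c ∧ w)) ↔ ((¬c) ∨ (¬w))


Build the truth table over {c, w}:
c | w | φ
---------
F | F | T
T | F | T
F | T | T
T | T | T
Every row evaluates to true.

Yes, it is a tautology.


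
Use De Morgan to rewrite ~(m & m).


De Morgan: the negation of a conjunction is the disjunction of the negations.
Distribute ~ across &, flipping it to |, and negate each literal.

(~m) | (~m)


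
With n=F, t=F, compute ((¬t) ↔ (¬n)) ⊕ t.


Substitute n=F, t=F:
¬t = T
¬n = T
(¬t) ↔ (¬n) = T ↔ T = T
((¬t) ↔ (¬n)) ⊕ t = T ⊕ F = T

T


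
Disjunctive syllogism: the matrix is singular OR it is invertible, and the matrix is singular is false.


Disjunctive syllogism: from (P ∨ Q) and ¬P, infer Q.
One disjunct, 'the matrix is singular', is ruled out; the other must hold.

it is invertible


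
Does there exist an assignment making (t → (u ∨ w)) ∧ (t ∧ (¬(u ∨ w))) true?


Check all 8 assignments over {t, u, w}:
t | u | w | φ
-------------
F | F | F | F
T | F | F | F
F | T | F | F
T | T | F | F
F | F | T | F
T | F | T | F
F | T | T | F
T | T | T | F
No assignment makes the formula true.

Unsatisfiable.


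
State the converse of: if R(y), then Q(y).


The converse of (P → Q) is (Q → P). It is not in general equivalent to the original.
Here P = 'R(y)' and Q = 'Q(y)'.

If Q(y), then R(y).


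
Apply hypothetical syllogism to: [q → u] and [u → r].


Hypothetical syllogism: from (P → Q) and (Q → R), infer (P → R).
Chain the two implications through the shared middle term 'u'.

q → r


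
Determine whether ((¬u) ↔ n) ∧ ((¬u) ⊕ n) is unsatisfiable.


Truth table over {n, u}:
n | u | φ
---------
F | F | F
T | F | F
F | T | F
T | T | F
Every row is false.

Yes, it is a contradiction.


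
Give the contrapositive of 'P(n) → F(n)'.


The contrapositive of (P → Q) is (¬Q → ¬P); it is logically equivalent to the original.
Here P = 'P(n)' and Q = 'F(n)'.

If not (F(n)), then not (P(n)).


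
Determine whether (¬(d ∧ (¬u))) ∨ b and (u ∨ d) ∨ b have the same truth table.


Compare truth tables:
b | d | u | φ | ψ
-----------------
F | F | F | T | F
T | F | F | T | T
F | T | F | F | T
T | T | F | T | T
F | F | T | T | T
T | F | T | T | T
F | T | T | T | T
T | T | T | T | T
They differ at row 1 (b=F, d=F, u=F): φ=T but ψ=F.

No, they are not logically equivalent.


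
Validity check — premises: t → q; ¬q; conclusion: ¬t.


This matches the form of modus tollens: the conclusion follows in every model of the premises.

Valid.


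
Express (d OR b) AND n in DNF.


Step 1: Distribute ∧ over ∨: (d ∨ b) ∧ n = (d ∧ n) ∨ (b ∧ n).

(d AND n) OR (b AND n)


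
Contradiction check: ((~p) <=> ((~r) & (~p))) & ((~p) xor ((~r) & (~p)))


Truth table over {p, r}:
p | r | φ
---------
False | False | False
True | False | False
False | True | False
True | True | False
Every row is false.

Yes, it is a contradiction.


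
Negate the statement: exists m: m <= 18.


¬(forall x: φ) = exists x: ¬φ, and ¬(exists x: φ) = forall x: ¬φ.
Apply to the existential statement.

forall m: ~(m <= 18)


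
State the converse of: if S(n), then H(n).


The converse of (P → Q) is (Q → P). It is not in general equivalent to the original.
Here P = 'S(n)' and Q = 'H(n)'.

If H(n), then S(n).


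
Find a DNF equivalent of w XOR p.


Step 1: w ⊕ p is true exactly when they disagree: (w ∧ ¬p) ∨ (¬w ∧ p).

(w AND (NOT p)) OR ((NOT w) AND p)


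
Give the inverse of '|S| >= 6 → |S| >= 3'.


The inverse of (P → Q) is (¬P → ¬Q). It is equivalent to the converse, not to the original.
Here P = '|S| >= 6' and Q = '|S| >= 3'.

If not (|S| >= 6), then not (|S| >= 3).


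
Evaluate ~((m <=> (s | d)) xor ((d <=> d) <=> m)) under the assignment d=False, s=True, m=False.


Substitute d=False, s=True, m=False:
s | d = True | False = True
m <=> (s | d) = False <=> True = False
d <=> d = False <=> False = True
(d <=> d) <=> m = True <=> False = False
(m <=> (s | d)) xor ((d <=> d) <=> m) = False xor False = False
~((m <=> (s | d)) xor ((d <=> d) <=> m)) = True

True


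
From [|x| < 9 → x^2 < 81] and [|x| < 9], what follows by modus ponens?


Modus ponens: from (P → Q) and P, infer Q.
P = '|x| < 9' is asserted, and P → Q holds, so Q follows.

x^2 < 81.


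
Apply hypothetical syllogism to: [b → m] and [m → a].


Hypothetical syllogism: from (P → Q) and (Q → R), infer (P → R).
Chain the two implications through the shared middle term 'm'.

b → a


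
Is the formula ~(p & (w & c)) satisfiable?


Search for a satisfying assignment over {c, p, w}.
Try c=False, p=False, w=False: the formula evaluates to True.
A satisfying assignment exists.

Satisfiable.


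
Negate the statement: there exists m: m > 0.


¬(for all x: φ) = there exists x: ¬φ, and ¬(there exists x: φ) = for all x: ¬φ.
Apply to the existential statement.

for all m: NOT(m > 0)


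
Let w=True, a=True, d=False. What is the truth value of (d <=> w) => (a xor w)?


Substitute w=True, a=True, d=False:
d <=> w = False <=> True = False
a xor w = True xor True = False
(d <=> w) => (a xor w) = False => False = True

True


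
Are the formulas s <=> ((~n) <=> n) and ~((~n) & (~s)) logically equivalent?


Compare truth tables:
n | s | φ | ψ
-------------
False | False | True | False
True | False | True | True
False | True | False | True
True | True | False | True
They differ at row 1 (n=False, s=False): φ=True but ψ=False.

No, they are not logically equivalent.


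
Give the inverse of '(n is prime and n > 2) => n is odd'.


The inverse of (P → Q) is (¬P → ¬Q). It is equivalent to the converse, not to the original.
Here P = '(n is prime and n > 2)' and Q = 'n is odd'.

If not ((n is prime and n > 2)), then not (n is odd).


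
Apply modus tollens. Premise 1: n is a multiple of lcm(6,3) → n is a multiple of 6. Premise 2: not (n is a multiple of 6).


Modus tollens: from (P → Q) and ¬Q, infer ¬P.
Q = 'n is a multiple of 6' is denied; since P → Q, P must also fail.

Not (n is a multiple of lcm(6,3)).


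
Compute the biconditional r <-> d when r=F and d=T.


Biconditional is true when both operands have the same truth value.
Substitute: r=F, d=T.
F <-> T evaluates to F.

F


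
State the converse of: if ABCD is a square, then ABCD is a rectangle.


The converse of (P → Q) is (Q → P). It is not in general equivalent to the original.
Here P = 'ABCD is a square' and Q = 'ABCD is a rectangle'.

If ABCD is a rectangle, then ABCD is a square.


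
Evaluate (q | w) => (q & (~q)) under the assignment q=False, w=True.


Substitute q=False, w=True:
q | w = False | True = True
~q = True
q & (~q) = False & True = False
(q | w) => (q & (~q)) = True => False = False

False


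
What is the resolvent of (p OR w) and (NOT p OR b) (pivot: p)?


The clauses contain complementary literals p and NOTp.
Resolution eliminates this pair and disjoins the remaining literals (merging duplicates).

(w OR b)


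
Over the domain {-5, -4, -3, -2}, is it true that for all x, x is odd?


Evaluate the predicate on each element: -5:T, -4:F, -3:T, -2:F.
Counterexample x = -4 fails the predicate.

F


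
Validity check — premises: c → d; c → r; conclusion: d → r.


This is (no valid rule). There exist truth assignments where the premises are all true but the conclusion is false.

Invalid.


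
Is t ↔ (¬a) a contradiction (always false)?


Truth table over {a, t}:
a | t | φ
---------
F | F | F
T | F | T
F | T | T
T | T | F
Satisfying assignment at row 2: a=T, t=F gives T.

No, it is not a contradiction.


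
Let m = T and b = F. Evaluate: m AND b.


Conjunction is true only when both operands are true.
Substitute: m=T, b=F.
T AND F evaluates to F.

F


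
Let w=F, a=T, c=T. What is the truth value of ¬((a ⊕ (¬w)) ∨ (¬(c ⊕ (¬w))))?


Substitute w=F, a=T, c=T:
¬w = T
a ⊕ (¬w) = T ⊕ T = F
¬w = T
c ⊕ (¬w) = T ⊕ T = F
¬(c ⊕ (¬w)) = T
(a ⊕ (¬w)) ∨ (¬(c ⊕ (¬w))) = F ∨ T = T
¬((a ⊕ (¬w)) ∨ (¬(c ⊕ (¬w)))) = F

F


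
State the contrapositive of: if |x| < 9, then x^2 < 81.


The contrapositive of (P → Q) is (¬Q → ¬P); it is logically equivalent to the original.
Here P = '|x| < 9' and Q = 'x^2 < 81'.

If not (x^2 < 81), then not (|x| < 9).


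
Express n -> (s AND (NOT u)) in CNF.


Step 1: Rewrite n → (s ∧ (¬u)) as ¬n ∨ (s ∧ (¬u)).
Step 2: Distribute ∨ over ∧.

((NOT n) OR s) AND ((NOT n) OR (NOT u))


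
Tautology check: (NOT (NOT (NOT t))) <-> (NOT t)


Build the truth table over {t}:
t | φ
-----
F | T
T | T
Every row evaluates to true.

Yes, it is a tautology.


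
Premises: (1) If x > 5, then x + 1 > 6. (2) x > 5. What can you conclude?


Modus ponens: from (P → Q) and P, infer Q.
P = 'x > 5' is asserted, and P → Q holds, so Q follows.

x + 1 > 6.


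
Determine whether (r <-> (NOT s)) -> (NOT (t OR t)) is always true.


Build the truth table over {r, s, t}:
r | s | t | φ
-------------
F | F | F | T
T | F | F | T
F | T | F | T
T | T | F | T
F | F | T | T
T | F | T | F
F | T | T | F
T | T | T | T
Counterexample at row 6: with r=T, s=F, t=T, the formula is F.

No, it is not a tautology.


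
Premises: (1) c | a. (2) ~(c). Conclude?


Disjunctive syllogism: from (P ∨ Q) and ¬P, infer Q.
One disjunct, 'c', is ruled out; the other must hold.

a


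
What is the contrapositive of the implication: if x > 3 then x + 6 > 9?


The contrapositive of (P → Q) is (¬Q → ¬P); it is logically equivalent to the original.
Here P = 'x > 3' and Q = 'x + 6 > 9'.

If not (x + 6 > 9), then not (x > 3).


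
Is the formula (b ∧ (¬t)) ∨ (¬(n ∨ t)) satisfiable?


Search for a satisfying assignment over {b, n, t}.
Try b=F, n=F, t=F: the formula evaluates to T.
A satisfying assignment exists.

Satisfiable.


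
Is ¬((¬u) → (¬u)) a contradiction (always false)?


Truth table over {u}:
u | φ
-----
F | F
T | F
Every row is false.

Yes, it is a contradiction.


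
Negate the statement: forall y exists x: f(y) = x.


Negation flips each quantifier (∀↔∃) and negates the inner predicate.
¬(forall y exists x: φ) = exists y forall x: ¬φ.

exists y forall x: ~(f(y) = x)


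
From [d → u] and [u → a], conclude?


Hypothetical syllogism: from (P → Q) and (Q → R), infer (P → R).
Chain the two implications through the shared middle term 'u'.

d → a


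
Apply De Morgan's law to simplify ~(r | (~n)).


De Morgan: the negation of a disjunction is the conjunction of the negations.
Distribute ~ across |, flipping it to &, and negate each literal.

(~r) & n


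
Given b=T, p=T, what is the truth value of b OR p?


Disjunction is false only when both operands are false.
Substitute: b=T, p=T.
T OR T evaluates to T.

T


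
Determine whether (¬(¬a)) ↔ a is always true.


Build the truth table over {a}:
a | φ
-----
F | T
T | T
Every row evaluates to true.

Yes, it is a tautology.


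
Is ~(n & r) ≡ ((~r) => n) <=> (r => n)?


Compare truth tables:
n | r | φ | ψ
-------------
False | False | True | False
True | False | True | True
False | True | True | False
True | True | False | True
They differ at row 1 (n=False, r=False): φ=True but ψ=False.

No, they are not logically equivalent.


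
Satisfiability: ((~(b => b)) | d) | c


Search for a satisfying assignment over {b, c, d}.
Try b=False, c=True, d=False: the formula evaluates to True.
A satisfying assignment exists.

Satisfiable.


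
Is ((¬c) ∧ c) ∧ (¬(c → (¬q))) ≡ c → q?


Compare truth tables:
c | q | φ | ψ
-------------
F | F | F | T
T | F | F | F
F | T | F | T
T | T | F | T
They differ at row 1 (c=F, q=F): φ=F but ψ=T.

No, they are not logically equivalent.


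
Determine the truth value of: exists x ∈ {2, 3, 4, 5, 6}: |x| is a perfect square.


Evaluate the predicate on each element: 2:False, 3:False, 4:True, 5:False, 6:False.
Witness x = 4 satisfies the predicate.

True


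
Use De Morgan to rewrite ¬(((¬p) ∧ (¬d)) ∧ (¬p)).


De Morgan: the negation of a conjunction is the disjunction of the negations.
Distribute ¬ across ∧, flipping it to ∨, and negate each literal.

(p ∨ d) ∨ p


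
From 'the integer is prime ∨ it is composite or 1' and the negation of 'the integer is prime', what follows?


Disjunctive syllogism: from (P ∨ Q) and ¬P, infer Q.
One disjunct, 'the integer is prime', is ruled out; the other must hold.

it is composite or 1


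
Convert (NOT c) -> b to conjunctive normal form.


Step 1: Rewrite (¬c) → b as ¬(¬c) ∨ b.
Step 2: Eliminate any double negations (¬¬X = X).

c OR b


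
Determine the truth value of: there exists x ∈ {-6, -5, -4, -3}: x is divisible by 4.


Evaluate the predicate on each element: -6:F, -5:F, -4:T, -3:F.
Witness x = -4 satisfies the predicate.

T


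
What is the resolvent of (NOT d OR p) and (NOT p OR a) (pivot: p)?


The clauses contain complementary literals p and NOTp.
Resolution eliminates this pair and disjoins the remaining literals (merging duplicates).

(NOT d OR a)


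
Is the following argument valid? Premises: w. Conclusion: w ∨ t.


This matches the form of disjunction introduction: the conclusion follows in every model of the premises.

Valid.


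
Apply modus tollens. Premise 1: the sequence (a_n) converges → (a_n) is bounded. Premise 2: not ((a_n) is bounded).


Modus tollens: from (P → Q) and ¬Q, infer ¬P.
Q = '(a_n) is bounded' is denied; since P → Q, P must also fail.

Not (the sequence (a_n) converges).


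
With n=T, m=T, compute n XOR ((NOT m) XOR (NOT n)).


Substitute n=T, m=T:
NOT m = F
NOT n = F
(NOT m) XOR (NOT n) = F XOR F = F
n XOR ((NOT m) XOR (NOT n)) = T XOR F = T

T


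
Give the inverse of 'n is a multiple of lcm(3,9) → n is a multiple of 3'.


The inverse of (P → Q) is (¬P → ¬Q). It is equivalent to the converse, not to the original.
Here P = 'n is a multiple of lcm(3,9)' and Q = 'n is a multiple of 3'.

If not (n is a multiple of lcm(3,9)), then not (n is a multiple of 3).


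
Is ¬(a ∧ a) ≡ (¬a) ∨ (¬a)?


Compare truth tables:
a | φ | ψ
---------
F | T | T
T | F | F
The columns φ and ψ agree on every row.

Yes, they are logically equivalent.


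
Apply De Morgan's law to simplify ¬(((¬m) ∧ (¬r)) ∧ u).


De Morgan: the negation of a conjunction is the disjunction of the negations.
Distribute ¬ across ∧, flipping it to ∨, and negate each literal.

(m ∨ r) ∨ (¬u)


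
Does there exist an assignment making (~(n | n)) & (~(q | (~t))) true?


Search for a satisfying assignment over {n, q, t}.
Try n=False, q=False, t=True: the formula evaluates to True.
A satisfying assignment exists.

Satisfiable.


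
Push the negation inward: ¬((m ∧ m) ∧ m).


De Morgan: the negation of a conjunction is the disjunction of the negations.
Distribute ¬ across ∧, flipping it to ∨, and negate each literal.

((¬m) ∨ (¬m)) ∨ (¬m)


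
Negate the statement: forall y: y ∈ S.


¬(forall x: φ) = exists x: ¬φ, and ¬(exists x: φ) = forall x: ¬φ.
Apply to the universal statement.

exists y: ~(y ∈ S)


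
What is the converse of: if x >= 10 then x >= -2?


The converse of (P → Q) is (Q → P). It is not in general equivalent to the original.
Here P = 'x >= 10' and Q = 'x >= -2'.

If x >= -2, then x >= 10.


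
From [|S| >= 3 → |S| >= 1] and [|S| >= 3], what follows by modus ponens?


Modus ponens: from (P → Q) and P, infer Q.
P = '|S| >= 3' is asserted, and P → Q holds, so Q follows.

|S| >= 1.


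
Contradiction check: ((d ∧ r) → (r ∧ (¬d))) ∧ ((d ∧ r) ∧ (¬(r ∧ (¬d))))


Truth table over {d, r}:
d | r | φ
---------
F | F | F
T | F | F
F | T | F
T | T | F
Every row is false.

Yes, it is a contradiction.


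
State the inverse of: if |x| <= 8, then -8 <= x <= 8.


The inverse of (P → Q) is (¬P → ¬Q). It is equivalent to the converse, not to the original.
Here P = '|x| <= 8' and Q = '-8 <= x <= 8'.

If not (|x| <= 8), then not (-8 <= x <= 8).


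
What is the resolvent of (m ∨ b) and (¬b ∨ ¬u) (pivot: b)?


The clauses contain complementary literals b and ¬b.
Resolution eliminates this pair and disjoins the remaining literals (merging duplicates).

(m ∨ ¬u)


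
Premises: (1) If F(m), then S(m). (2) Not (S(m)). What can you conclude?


Modus tollens: from (P → Q) and ¬Q, infer ¬P.
Q = 'S(m)' is denied; since P → Q, P must also fail.

Not (F(m)).


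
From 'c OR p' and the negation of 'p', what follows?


Disjunctive syllogism: from (P ∨ Q) and ¬P, infer Q.
One disjunct, 'p', is ruled out; the other must hold.

c


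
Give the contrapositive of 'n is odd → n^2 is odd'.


The contrapositive of (P → Q) is (¬Q → ¬P); it is logically equivalent to the original.
Here P = 'n is odd' and Q = 'n^2 is odd'.

If not (n^2 is odd), then not (n is odd).


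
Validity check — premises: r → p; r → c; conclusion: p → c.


This is (no valid rule). There exist truth assignments where the premises are all true but the conclusion is false.

Invalid.


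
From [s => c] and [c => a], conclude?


Hypothetical syllogism: from (P → Q) and (Q → R), infer (P → R).
Chain the two implications through the shared middle term 'c'.

s => a


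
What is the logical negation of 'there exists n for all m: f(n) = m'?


Negation flips each quantifier (∀↔∃) and negates the inner predicate.
¬(there exists n for all m: φ) = for all n there exists m: ¬φ.

for all n there exists m: NOT(f(n) = m)


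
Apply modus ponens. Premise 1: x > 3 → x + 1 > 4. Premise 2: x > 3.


Modus ponens: from (P → Q) and P, infer Q.
P = 'x > 3' is asserted, and P → Q holds, so Q follows.

x + 1 > 4.


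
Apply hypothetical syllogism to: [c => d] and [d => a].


Hypothetical syllogism: from (P → Q) and (Q → R), infer (P → R).
Chain the two implications through the shared middle term 'd'.

c => a


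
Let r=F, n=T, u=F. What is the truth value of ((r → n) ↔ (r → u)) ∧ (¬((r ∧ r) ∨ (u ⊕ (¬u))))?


Substitute r=F, n=T, u=F:
r → n = F → T = T
r → u = F → F = T
(r → n) ↔ (r → u) = T ↔ T = T
r ∧ r = F ∧ F = F
¬u = T
u ⊕ (¬u) = F ⊕ T = T
(r ∧ r) ∨ (u ⊕ (¬u)) = F ∨ T = T
¬((r ∧ r) ∨ (u ⊕ (¬u))) = F
((r → n) ↔ (r → u)) ∧ (¬((r ∧ r) ∨ (u ⊕ (¬u)))) = T ∧ F = F

F


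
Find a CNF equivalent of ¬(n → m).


Step 1: Rewrite n → m as ¬n ∨ m.
Step 2: Negate: ¬(¬n ∨ m) = n ∧ ¬m (De Morgan + double negation).

n ∧ (¬m)


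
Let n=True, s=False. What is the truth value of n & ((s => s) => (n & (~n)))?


Substitute n=True, s=False:
s => s = False => False = True
~n = False
n & (~n) = True & False = False
(s => s) => (n & (~n)) = True => False = False
n & ((s => s) => (n & (~n))) = True & False = False

False


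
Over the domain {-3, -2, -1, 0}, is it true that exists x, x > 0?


Evaluate the predicate on each element: -3:False, -2:False, -1:False, 0:False.
No element satisfies the predicate.

False


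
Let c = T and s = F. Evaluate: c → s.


Implication is false only when antecedent is true and consequent is false.
Substitute: c=T, s=F.
T → F evaluates to F.

F


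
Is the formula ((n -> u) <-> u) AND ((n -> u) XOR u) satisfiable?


Check all 4 assignments over {n, u}:
n | u | φ
---------
F | F | F
T | F | F
F | T | F
T | T | F
No assignment makes the formula true.

Unsatisfiable.


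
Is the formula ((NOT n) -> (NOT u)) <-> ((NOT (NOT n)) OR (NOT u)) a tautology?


Build the truth table over {n, u}:
n | u | φ
---------
F | F | T
T | F | T
F | T | T
T | T | T
Every row evaluates to true.

Yes, it is a tautology.


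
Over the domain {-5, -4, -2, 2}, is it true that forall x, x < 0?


Evaluate the predicate on each element: -5:True, -4:True, -2:True, 2:False.
Counterexample x = 2 fails the predicate.

False


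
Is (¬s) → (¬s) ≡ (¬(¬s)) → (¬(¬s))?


Compare truth tables:
s | φ | ψ
---------
F | T | T
T | T | T
The columns φ and ψ agree on every row.

Yes, they are logically equivalent.


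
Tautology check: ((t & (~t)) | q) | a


Build the truth table over {a, q, t}:
a | q | t | φ
-------------
False | False | False | False
True | False | False | True
False | True | False | True
True | True | False | True
False | False | True | False
True | False | True | True
False | True | True | True
True | True | True | True
Counterexample at row 1: with a=False, q=False, t=False, the formula is False.

No, it is not a tautology.


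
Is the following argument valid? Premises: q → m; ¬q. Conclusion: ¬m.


This is denying the antecedent (fallacy). There exist truth assignments where the premises are all true but the conclusion is false.

Invalid.


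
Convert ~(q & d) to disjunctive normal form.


Step 1: Apply De Morgan: ¬(q ∧ d) = ¬q ∨ ¬d.

(~q) | (~d)


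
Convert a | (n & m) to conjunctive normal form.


Step 1: Distribute ∨ over ∧: a ∨ (n ∧ m) = (a ∨ n) ∧ (a ∨ m).

(a | n) & (a | m)


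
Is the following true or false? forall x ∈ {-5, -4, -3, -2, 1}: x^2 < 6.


Evaluate the predicate on each element: -5:False, -4:False, -3:False, -2:True, 1:True.
Counterexample x = -5 fails the predicate.

False


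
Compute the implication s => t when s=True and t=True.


Implication is false only when antecedent is true and consequent is false.
Substitute: s=True, t=True.
True => True evaluates to True.

True


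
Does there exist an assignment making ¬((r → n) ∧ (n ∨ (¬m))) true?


Search for a satisfying assignment over {m, n, r}.
Try m=T, n=F, r=F: the formula evaluates to T.
A satisfying assignment exists.

Satisfiable.


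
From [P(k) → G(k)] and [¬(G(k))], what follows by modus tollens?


Modus tollens: from (P → Q) and ¬Q, infer ¬P.
Q = 'G(k)' is denied; since P → Q, P must also fail.

Not (P(k)).


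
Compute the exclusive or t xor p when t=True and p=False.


Exclusive or is true when exactly one operand is true.
Substitute: t=True, p=False.
True xor False evaluates to True.

True


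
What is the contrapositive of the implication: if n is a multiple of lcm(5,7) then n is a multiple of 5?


The contrapositive of (P → Q) is (¬Q → ¬P); it is logically equivalent to the original.
Here P = 'n is a multiple of lcm(5,7)' and Q = 'n is a multiple of 5'.

If not (n is a multiple of 5), then not (n is a multiple of lcm(5,7)).


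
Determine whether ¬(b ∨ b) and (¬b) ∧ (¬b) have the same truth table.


Compare truth tables:
b | φ | ψ
---------
F | T | T
T | F | F
The columns φ and ψ agree on every row.

Yes, they are logically equivalent.


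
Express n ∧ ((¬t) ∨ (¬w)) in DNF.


Step 1: Distribute ∧ over ∨: n ∧ ((¬t) ∨ (¬w)) = (n ∧ (¬t)) ∨ (n ∧ (¬w)).

(n ∧ (¬t)) ∨ (n ∧ (¬w))


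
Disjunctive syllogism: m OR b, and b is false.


Disjunctive syllogism: from (P ∨ Q) and ¬P, infer Q.
One disjunct, 'b', is ruled out; the other must hold.

m


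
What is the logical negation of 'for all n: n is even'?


¬(for all x: φ) = there exists x: ¬φ, and ¬(there exists x: φ) = for all x: ¬φ.
Apply to the universal statement.

there exists n: NOT(n is even)


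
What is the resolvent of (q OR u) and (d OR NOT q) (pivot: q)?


The clauses contain complementary literals q and NOTq.
Resolution eliminates this pair and disjoins the remaining literals (merging duplicates).

(u OR d)


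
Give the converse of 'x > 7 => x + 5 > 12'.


The converse of (P → Q) is (Q → P). It is not in general equivalent to the original.
Here P = 'x > 7' and Q = 'x + 5 > 12'.

If x + 5 > 12, then x > 7.


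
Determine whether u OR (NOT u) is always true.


Build the truth table over {u}:
u | φ
-----
F | T
T | T
Every row evaluates to true.

Yes, it is a tautology.


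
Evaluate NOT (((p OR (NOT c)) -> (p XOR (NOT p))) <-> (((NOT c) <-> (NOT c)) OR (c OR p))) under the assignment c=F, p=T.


Substitute c=F, p=T:
… (earlier sub-steps elided)
NOT p = F
p XOR (NOT p) = T XOR F = T
(p OR (NOT c)) -> (p XOR (NOT p)) = T -> T = T
NOT c = T
NOT c = T
(NOT c) <-> (NOT c) = T <-> T = T
c OR p = F OR T = T
((NOT c) <-> (NOT c)) OR (c OR p) = T OR T = T
((p OR (NOT c)) -> (p XOR (NOT p))) <-> (((NOT c) <-> (NOT c)) OR (c OR p)) = T <-> T = T
NOT (((p OR (NOT c)) -> (p XOR (NOT p))) <-> (((NOT c) <-> (NOT c)) OR (c OR p))) = F

F


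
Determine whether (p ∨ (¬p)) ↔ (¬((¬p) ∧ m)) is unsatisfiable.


Truth table over {m, p}:
m | p | φ
---------
F | F | T
T | F | F
F | T | T
T | T | T
Satisfying assignment at row 1: m=F, p=F gives T.

No, it is not a contradiction.


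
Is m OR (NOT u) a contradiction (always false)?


Truth table over {m, u}:
m | u | φ
---------
F | F | T
T | F | T
F | T | F
T | T | T
Satisfying assignment at row 1: m=F, u=F gives T.

No, it is not a contradiction.


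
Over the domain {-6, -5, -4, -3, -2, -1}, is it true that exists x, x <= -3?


Evaluate the predicate on each element: -6:True, -5:True, -4:True, -3:True, -2:False, -1:False.
Witness x = -6 satisfies the predicate.

True


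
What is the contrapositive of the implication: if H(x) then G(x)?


The contrapositive of (P → Q) is (¬Q → ¬P); it is logically equivalent to the original.
Here P = 'H(x)' and Q = 'G(x)'.

If not (G(x)), then not (H(x)).


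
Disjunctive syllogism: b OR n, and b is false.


Disjunctive syllogism: from (P ∨ Q) and ¬P, infer Q.
One disjunct, 'b', is ruled out; the other must hold.

n


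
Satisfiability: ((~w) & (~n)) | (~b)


Search for a satisfying assignment over {b, n, w}.
Try b=False, n=False, w=False: the formula evaluates to True.
A satisfying assignment exists.

Satisfiable.


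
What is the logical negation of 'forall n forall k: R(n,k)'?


Negation flips each quantifier (∀↔∃) and negates the inner predicate.
¬(forall n forall k: φ) = exists n exists k: ¬φ.

exists n exists k: ~(R(n,k))


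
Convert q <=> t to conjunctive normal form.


Step 1: Rewrite q ↔ t as (q → t) ∧ (t → q).
Step 2: Rewrite each implication as a disjunction.

((~q) | t) & ((~t) | q)


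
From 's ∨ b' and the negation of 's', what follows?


Disjunctive syllogism: from (P ∨ Q) and ¬P, infer Q.
One disjunct, 's', is ruled out; the other must hold.

b


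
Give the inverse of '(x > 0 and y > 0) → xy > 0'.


The inverse of (P → Q) is (¬P → ¬Q). It is equivalent to the converse, not to the original.
Here P = '(x > 0 and y > 0)' and Q = 'xy > 0'.

If not ((x > 0 and y > 0)), then not (xy > 0).


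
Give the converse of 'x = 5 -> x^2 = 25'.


The converse of (P → Q) is (Q → P). It is not in general equivalent to the original.
Here P = 'x = 5' and Q = 'x^2 = 25'.

If x^2 = 25, then x = 5.


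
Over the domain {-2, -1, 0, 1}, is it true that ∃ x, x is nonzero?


Evaluate the predicate on each element: -2:T, -1:T, 0:F, 1:T.
Witness x = -2 satisfies the predicate.

T


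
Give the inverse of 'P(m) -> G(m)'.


The inverse of (P → Q) is (¬P → ¬Q). It is equivalent to the converse, not to the original.
Here P = 'P(m)' and Q = 'G(m)'.

If not (P(m)), then not (G(m)).


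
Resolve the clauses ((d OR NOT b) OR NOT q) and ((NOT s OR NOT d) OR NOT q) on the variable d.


The clauses contain complementary literals d and NOTd.
Resolution eliminates this pair and disjoins the remaining literals (merging duplicates).

((NOT q OR NOT b) OR NOT s)


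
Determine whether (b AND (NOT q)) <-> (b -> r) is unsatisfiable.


Truth table over {b, q, r}:
b | q | r | φ
-------------
F | F | F | F
T | F | F | F
F | T | F | F
T | T | F | T
F | F | T | F
T | F | T | T
F | T | T | F
T | T | T | F
Satisfying assignment at row 4: b=T, q=T, r=F gives T.

No, it is not a contradiction.


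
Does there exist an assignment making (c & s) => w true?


Search for a satisfying assignment over {c, s, w}.
Try c=False, s=False, w=False: the formula evaluates to True.
A satisfying assignment exists.

Satisfiable.


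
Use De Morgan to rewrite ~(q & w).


De Morgan: the negation of a conjunction is the disjunction of the negations.
Distribute ~ across &, flipping it to |, and negate each literal.

(~q) | (~w)


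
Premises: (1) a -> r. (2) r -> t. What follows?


Hypothetical syllogism: from (P → Q) and (Q → R), infer (P → R).
Chain the two implications through the shared middle term 'r'.

a -> t


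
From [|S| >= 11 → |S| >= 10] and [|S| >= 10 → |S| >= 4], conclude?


Hypothetical syllogism: from (P → Q) and (Q → R), infer (P → R).
Chain the two implications through the shared middle term '|S| >= 10'.

|S| >= 11 → |S| >= 4
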